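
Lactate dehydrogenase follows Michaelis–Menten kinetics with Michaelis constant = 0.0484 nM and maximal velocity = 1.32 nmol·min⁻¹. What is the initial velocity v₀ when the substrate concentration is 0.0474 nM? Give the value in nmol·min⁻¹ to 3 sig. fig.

0.653 nmol·min⁻¹

[S]/(Km+[S]) = 0.0474/0.09580 = 0.4948, the fractional saturation.
v = 0.4948 × Vmax = 0.4948 × 1.32 = 0.653 nmol·min⁻¹.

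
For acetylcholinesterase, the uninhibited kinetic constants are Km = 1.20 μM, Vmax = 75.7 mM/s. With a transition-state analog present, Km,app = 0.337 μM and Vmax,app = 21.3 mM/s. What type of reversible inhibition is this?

Both Km and Vmax decrease by the same factor (~3.56-fold) — characteristic of uncompetitive inhibition.

uncompetitive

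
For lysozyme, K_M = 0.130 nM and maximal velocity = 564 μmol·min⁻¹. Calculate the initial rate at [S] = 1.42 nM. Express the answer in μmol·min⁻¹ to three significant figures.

517 μmol·min⁻¹

[S]/(Km+[S]) = 1.42/1.550 = 0.9161, the fractional saturation.
v = 0.9161 × Vmax = 0.9161 × 564 = 517 μmol·min⁻¹.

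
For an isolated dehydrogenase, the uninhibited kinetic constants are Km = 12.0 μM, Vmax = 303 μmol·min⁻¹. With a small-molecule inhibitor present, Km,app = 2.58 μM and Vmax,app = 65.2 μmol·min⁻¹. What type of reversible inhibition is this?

uncompetitive

Both Km and Vmax decrease by the same factor (~4.65-fold) — characteristic of uncompetitive inhibition.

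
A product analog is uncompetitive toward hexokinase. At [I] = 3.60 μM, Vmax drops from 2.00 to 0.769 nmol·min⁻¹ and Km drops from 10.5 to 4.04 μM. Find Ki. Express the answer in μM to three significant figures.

2.25 μM

Uncompetitive: Vmax,app = Vmax/α (and Km,app = Km/α) with α = 1 + [I]/Ki.
α = Vmax/Vmax,app = 2.00/0.769 = 2.601.
Ki = [I]/(α − 1) = 3.60/1.601 = 2.25 μM.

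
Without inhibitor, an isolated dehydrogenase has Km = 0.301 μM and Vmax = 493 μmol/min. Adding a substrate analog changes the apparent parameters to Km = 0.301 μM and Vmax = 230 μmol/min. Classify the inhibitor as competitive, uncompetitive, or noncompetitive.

Vmax decreases (493 → 230 μmol/min) while Km is unchanged — pure noncompetitive inhibition.

noncompetitive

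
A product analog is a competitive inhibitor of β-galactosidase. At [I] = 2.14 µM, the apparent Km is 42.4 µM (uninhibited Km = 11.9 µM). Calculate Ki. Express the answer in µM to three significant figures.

0.835 µM

Competitive: Km,app = α·Km with α = 1 + [I]/Ki.
α = Km,app/Km = 42.4/11.9 = 3.563.
Since α = 1 + [I]/Ki, [I]/Ki = 3.563 − 1 = 2.563 and Ki = 2.14/2.563 = 0.835 µM.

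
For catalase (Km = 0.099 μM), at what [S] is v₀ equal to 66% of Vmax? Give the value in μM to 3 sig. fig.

0.192 μM

v/Vmax = [S]/(Km+[S]) = 0.66, so [S] = Km·0.66/(1 − 0.66) = 0.099 × 1.941.
[S] = 0.192 μM.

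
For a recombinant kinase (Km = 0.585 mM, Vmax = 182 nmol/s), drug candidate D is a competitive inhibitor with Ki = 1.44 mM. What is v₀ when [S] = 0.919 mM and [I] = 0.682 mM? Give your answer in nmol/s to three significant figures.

93.9 nmol/s

α = 1 + [I]/Ki = 1 + 0.682/1.44 = 1.474.
For a competitive inhibitor, Vmax is unchanged and the apparent Km becomes α·Km: Km,app = 0.862 mM, Vmax,app = 182 nmol/s.
v = Vmax,app·[S]/(Km,app + [S]) = 182 × 0.919/(0.862 + 0.919) = 93.9 nmol/s.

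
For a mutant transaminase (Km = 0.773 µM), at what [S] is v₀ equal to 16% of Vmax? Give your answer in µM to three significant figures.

0.147 µM

v/Vmax = [S]/(Km+[S]) = 0.16, so [S] = Km·0.16/(1 − 0.16) = 0.773 × 0.1905.
[S] = 0.147 µM.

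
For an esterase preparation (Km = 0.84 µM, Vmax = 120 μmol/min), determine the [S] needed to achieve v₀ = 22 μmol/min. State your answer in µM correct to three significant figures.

0.189 µM

Rearranging v = Vmax[S]/(Km+[S]) gives [S] = Km·v/(Vmax − v).
[S] = 0.84 × 22 / (120 − 22) = 18.48/98.00 = 0.189 µM.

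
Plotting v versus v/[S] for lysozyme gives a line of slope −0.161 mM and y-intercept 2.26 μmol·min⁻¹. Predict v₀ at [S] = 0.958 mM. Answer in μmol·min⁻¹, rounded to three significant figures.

1.93 μmol·min⁻¹

In the Eadie–Hofstee form v = Vmax − Km·(v/[S]), the slope is −Km and the intercept is Vmax, so Km = 0.161 mM and Vmax = 2.26 μmol·min⁻¹.
v = 2.26 × 0.958/(0.161 + 0.958) = 1.93 μmol·min⁻¹.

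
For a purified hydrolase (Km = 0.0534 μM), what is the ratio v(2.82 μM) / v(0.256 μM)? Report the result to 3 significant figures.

Since Vmax cancels, v₂/v₁ = [S]₂(Km+[S]₁) / [S]₁(Km+[S]₂).
= 2.82×(0.0534+0.256) / (0.256×(0.0534+2.82)) = 0.8725/0.7356 = 1.19.

1.19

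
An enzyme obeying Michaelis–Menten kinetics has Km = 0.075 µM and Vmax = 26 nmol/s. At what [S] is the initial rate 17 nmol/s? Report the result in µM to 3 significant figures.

0.142 µM

Rearranging v = Vmax[S]/(Km+[S]) gives [S] = Km·v/(Vmax − v).
[S] = 0.075 × 17 / (26 − 17) = 1.275/9.000 = 0.142 µM.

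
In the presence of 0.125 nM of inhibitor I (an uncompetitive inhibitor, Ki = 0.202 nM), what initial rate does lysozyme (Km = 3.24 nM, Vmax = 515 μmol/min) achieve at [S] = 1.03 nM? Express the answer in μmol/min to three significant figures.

α = 1 + [I]/Ki = 1 + 0.125/0.202 = 1.619.
For an uncompetitive inhibitor, both parameters are divided by α, giving Vmax/α and Km/α: Km,app = 2.00 nM, Vmax,app = 318 μmol/min.
v = Vmax,app·[S]/(Km,app + [S]) = 318 × 1.03/(2.00 + 1.03) = 108 μmol/min.

108 μmol/min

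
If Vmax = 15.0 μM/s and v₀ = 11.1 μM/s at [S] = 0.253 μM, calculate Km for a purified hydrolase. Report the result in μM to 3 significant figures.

v/Vmax = 11.1/15.0 = 0.7400 = [S]/(Km+[S]).
So Km + [S] = [S]/0.7400 = 0.3419 μM, giving Km = 0.3419 − 0.253 = 0.0889 μM.

0.0889 μM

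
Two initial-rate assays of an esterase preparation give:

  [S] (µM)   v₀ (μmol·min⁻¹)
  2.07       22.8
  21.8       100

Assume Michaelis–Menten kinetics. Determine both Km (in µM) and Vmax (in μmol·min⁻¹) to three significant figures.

In reciprocal form, 1/v = (Km/Vmax)·(1/[S]) + 1/Vmax. The two points give (1/[S], 1/v) = (0.4831, 0.04386) and (0.04587, 0.01000).
Slope = (0.04386 − 0.01000)/(0.4831 − 0.04587) = 0.07744; intercept = 0.04386 − 0.07744×0.4831 = 0.006448.
Vmax = 1/intercept = 155 μmol·min⁻¹; Km = slope × Vmax = 0.07744 × 155 = 12.0 µM.

Km = 12.0 µM; Vmax = 155 μmol·min⁻¹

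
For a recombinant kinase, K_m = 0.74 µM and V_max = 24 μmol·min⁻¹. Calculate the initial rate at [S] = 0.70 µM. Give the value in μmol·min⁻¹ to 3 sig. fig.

[S]/(Km+[S]) = 0.70/1.440 = 0.4861, the fractional saturation.
v = 0.4861 × Vmax = 0.4861 × 24 = 11.7 μmol·min⁻¹.

11.7 μmol·min⁻¹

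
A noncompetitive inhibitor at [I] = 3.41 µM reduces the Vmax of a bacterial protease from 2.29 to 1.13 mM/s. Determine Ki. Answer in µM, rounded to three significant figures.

3.32 µM

Noncompetitive: Vmax,app = Vmax/α with α = 1 + [I]/Ki.
α = Vmax/Vmax,app = 2.29/1.13 = 2.027.
Ki = [I]/(α − 1) = 3.41/1.027 = 3.32 µM.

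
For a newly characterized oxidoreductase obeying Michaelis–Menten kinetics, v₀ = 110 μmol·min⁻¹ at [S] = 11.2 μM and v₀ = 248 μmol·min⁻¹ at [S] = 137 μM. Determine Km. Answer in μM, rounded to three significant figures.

17.2 μM

In reciprocal form, 1/v = (Km/Vmax)·(1/[S]) + 1/Vmax. The two points give (1/[S], 1/v) = (0.08929, 0.009091) and (0.007299, 0.004032).
Slope = (0.009091 − 0.004032)/(0.08929 − 0.007299) = 0.06170; intercept = 0.009091 − 0.06170×0.08929 = 0.003582.
Vmax = 1/intercept = 279 μmol·min⁻¹; Km = slope × Vmax = 0.06170 × 279 = 17.2 μM.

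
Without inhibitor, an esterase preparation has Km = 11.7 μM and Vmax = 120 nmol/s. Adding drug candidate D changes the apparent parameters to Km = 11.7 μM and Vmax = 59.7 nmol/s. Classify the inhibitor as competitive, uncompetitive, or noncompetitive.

Vmax decreases (120 → 59.7 nmol/s) while Km is unchanged — pure noncompetitive inhibition.

noncompetitive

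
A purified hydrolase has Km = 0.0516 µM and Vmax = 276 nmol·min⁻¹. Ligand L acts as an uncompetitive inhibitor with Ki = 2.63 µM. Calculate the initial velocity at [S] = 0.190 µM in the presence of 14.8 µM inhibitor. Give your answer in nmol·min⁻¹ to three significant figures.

40.0 nmol·min⁻¹

α = 1 + [I]/Ki = 1 + 14.8/2.63 = 6.627.
For an uncompetitive inhibitor, both parameters are divided by α, giving Vmax/α and Km/α: Km,app = 0.00779 µM, Vmax,app = 41.6 nmol·min⁻¹.
v = Vmax,app·[S]/(Km,app + [S]) = 41.6 × 0.190/(0.00779 + 0.190) = 40.0 nmol·min⁻¹.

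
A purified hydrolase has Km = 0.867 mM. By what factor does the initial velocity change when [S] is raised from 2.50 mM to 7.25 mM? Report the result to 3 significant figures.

1.20

Since Vmax cancels, v₂/v₁ = [S]₂(Km+[S]₁) / [S]₁(Km+[S]₂).
= 7.25×(0.867+2.50) / (2.50×(0.867+7.25)) = 24.41/20.29 = 1.20.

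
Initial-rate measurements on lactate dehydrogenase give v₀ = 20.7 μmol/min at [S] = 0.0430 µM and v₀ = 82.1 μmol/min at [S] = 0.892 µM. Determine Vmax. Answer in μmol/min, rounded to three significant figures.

In reciprocal form, 1/v = (Km/Vmax)·(1/[S]) + 1/Vmax. The two points give (1/[S], 1/v) = (23.26, 0.04831) and (1.121, 0.01218).
Slope = (0.04831 − 0.01218)/(23.26 − 1.121) = 0.001632; intercept = 0.04831 − 0.001632×23.26 = 0.01035.
Vmax = 1/intercept = 96.6 μmol/min; Km = slope × Vmax = 0.001632 × 96.6 = 0.158 µM.

96.6 μmol/min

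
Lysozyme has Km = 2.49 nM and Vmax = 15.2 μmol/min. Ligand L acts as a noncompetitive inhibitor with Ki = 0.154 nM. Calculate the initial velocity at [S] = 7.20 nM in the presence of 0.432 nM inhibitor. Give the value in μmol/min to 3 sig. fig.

2.97 μmol/min

α = 1 + [I]/Ki = 1 + 0.432/0.154 = 3.805.
For a noncompetitive inhibitor, Vmax is reduced to Vmax/α while Km is unchanged: Km,app = 2.49 nM, Vmax,app = 3.99 μmol/min.
v = Vmax,app·[S]/(Km,app + [S]) = 3.99 × 7.20/(2.49 + 7.20) = 2.97 μmol/min.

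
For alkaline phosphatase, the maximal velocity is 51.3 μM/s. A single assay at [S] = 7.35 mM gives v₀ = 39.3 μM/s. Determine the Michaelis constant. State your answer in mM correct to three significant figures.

2.24 mM

From v = Vmax[S]/(Km+[S]), Km = [S](Vmax − v)/v.
Km = 7.35 × (51.3 − 39.3) / 39.3 = 88.20/39.3 = 2.24 mM.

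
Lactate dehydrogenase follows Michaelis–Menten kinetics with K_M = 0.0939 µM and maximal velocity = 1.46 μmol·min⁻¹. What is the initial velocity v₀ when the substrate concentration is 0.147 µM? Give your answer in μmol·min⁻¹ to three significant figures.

v = Vmax·[S]/(Km + [S]) = 1.46 × 0.147 / (0.0939 + 0.147)
  = 0.2146 / 0.2409 = 0.891 μmol·min⁻¹.

0.891 μmol·min⁻¹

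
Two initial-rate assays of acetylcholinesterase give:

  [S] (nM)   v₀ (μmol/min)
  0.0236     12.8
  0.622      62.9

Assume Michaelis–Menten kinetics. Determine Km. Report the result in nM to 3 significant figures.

In reciprocal form, 1/v = (Km/Vmax)·(1/[S]) + 1/Vmax. The two points give (1/[S], 1/v) = (42.37, 0.07812) and (1.608, 0.01590).
Slope = (0.07812 − 0.01590)/(42.37 − 1.608) = 0.001526; intercept = 0.07812 − 0.001526×42.37 = 0.01344.
Vmax = 1/intercept = 74.4 μmol/min; Km = slope × Vmax = 0.001526 × 74.4 = 0.114 nM.

0.114 nM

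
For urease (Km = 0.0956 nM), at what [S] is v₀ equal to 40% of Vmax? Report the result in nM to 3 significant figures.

0.0637 nM

v/Vmax = [S]/(Km+[S]) = 0.4, so [S] = Km·0.4/(1 − 0.4) = 0.0956 × 0.6667.
[S] = 0.0637 nM.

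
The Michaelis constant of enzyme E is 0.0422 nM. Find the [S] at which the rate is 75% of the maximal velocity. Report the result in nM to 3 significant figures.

0.127 nM

v/Vmax = [S]/(Km+[S]) = 0.75, so [S] = Km·0.75/(1 − 0.75) = 0.0422 × 3.000.
[S] = 0.127 nM.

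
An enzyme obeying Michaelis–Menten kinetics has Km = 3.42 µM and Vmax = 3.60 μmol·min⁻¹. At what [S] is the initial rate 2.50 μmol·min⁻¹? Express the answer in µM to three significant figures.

Rearranging v = Vmax[S]/(Km+[S]) gives [S] = Km·v/(Vmax − v).
[S] = 3.42 × 2.50 / (3.60 − 2.50) = 8.550/1.100 = 7.77 µM.

7.77 µM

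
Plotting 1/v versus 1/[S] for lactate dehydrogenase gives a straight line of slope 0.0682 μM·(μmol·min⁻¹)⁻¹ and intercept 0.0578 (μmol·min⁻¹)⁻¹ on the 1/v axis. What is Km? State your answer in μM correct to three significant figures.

1.18 μM

y-intercept = 1/Vmax ⇒ Vmax = 17.3 μmol·min⁻¹; slope = Km/Vmax ⇒ Km = slope × Vmax.
Km = 0.0682 × 17.3 = 1.18 μM.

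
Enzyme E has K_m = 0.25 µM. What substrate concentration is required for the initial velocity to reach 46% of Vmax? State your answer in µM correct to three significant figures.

0.213 µM

v/Vmax = [S]/(Km+[S]) = 0.46, so [S] = Km·0.46/(1 − 0.46) = 0.25 × 0.8519.
[S] = 0.213 µM.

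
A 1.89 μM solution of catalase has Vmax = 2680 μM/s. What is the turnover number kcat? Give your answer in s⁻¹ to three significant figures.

1420 s⁻¹

kcat = Vmax/[E]total = 2680 μM/s / 1.89 μM = 1420 s⁻¹.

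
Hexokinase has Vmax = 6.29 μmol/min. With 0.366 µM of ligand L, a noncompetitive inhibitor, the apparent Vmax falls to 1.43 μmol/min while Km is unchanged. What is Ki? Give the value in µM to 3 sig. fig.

Noncompetitive: Vmax,app = Vmax/α with α = 1 + [I]/Ki.
α = Vmax/Vmax,app = 6.29/1.43 = 4.399.
Ki = [I]/(α − 1) = 0.366/3.399 = 0.108 µM.

0.108 µM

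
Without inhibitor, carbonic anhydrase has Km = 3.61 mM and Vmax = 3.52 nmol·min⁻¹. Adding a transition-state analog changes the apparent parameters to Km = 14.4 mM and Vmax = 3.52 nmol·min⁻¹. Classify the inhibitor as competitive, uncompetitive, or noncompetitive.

Km increases (3.61 → 14.4 mM) while Vmax is unchanged — the hallmark of competitive inhibition.

competitive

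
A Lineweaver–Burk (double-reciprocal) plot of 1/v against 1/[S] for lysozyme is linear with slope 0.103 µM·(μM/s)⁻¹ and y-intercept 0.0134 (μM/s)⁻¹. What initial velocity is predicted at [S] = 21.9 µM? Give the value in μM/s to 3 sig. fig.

55.2 μM/s

The y-intercept is 1/Vmax, so Vmax = 1/0.0134 = 74.6 μM/s.
The slope is Km/Vmax, so Km = 0.103 × 74.6 = 7.69 µM.
Then v = 74.6 × 21.9/(7.69 + 21.9) = 55.2 μM/s.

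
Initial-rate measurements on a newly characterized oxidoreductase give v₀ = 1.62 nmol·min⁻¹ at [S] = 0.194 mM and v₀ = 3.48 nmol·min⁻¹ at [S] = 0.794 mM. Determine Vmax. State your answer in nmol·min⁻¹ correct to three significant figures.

From v = Vmax[S]/(Km+[S]), each point gives Vmax = v(Km+[S])/[S].
Equating: 1.62(Km+0.194)/0.194 = 3.48(Km+0.794)/0.794.
8.351·Km + 1.62 = 4.383·Km + 3.48, so (8.351 − 4.383)·Km = 3.48 − 1.62.
Km = 1.860/3.968 = 0.469 mM; then Vmax = 1.62(0.469+0.194)/0.194 = 5.53 nmol·min⁻¹.

5.53 nmol·min⁻¹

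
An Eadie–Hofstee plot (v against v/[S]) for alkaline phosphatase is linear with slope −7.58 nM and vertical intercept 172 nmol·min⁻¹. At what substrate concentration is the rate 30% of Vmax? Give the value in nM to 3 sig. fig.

3.25 nM

The Eadie–Hofstee slope gives Km = 7.58 nM (slope = −Km).
v/Vmax = [S]/(Km+[S]) = 0.3 ⇒ [S] = Km·0.3/(1−0.3) = 7.58 × 0.4286 = 3.25 nM.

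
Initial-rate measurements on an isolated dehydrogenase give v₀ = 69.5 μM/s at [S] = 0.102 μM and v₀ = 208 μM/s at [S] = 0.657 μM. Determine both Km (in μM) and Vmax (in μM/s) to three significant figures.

From v = Vmax[S]/(Km+[S]), each point gives Vmax = v(Km+[S])/[S].
Equating: 69.5(Km+0.102)/0.102 = 208(Km+0.657)/0.657.
681.4·Km + 69.5 = 316.6·Km + 208, so (681.4 − 316.6)·Km = 208 − 69.5.
Km = 138.5/364.8 = 0.380 μM; then Vmax = 69.5(0.380+0.102)/0.102 = 328 μM/s.

Km = 0.380 μM; Vmax = 328 μM/s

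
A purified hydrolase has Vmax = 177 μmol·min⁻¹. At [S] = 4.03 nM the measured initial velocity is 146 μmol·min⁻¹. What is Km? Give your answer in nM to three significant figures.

0.856 nM

v/Vmax = 146/177 = 0.8249 = [S]/(Km+[S]).
So Km + [S] = [S]/0.8249 = 4.886 nM, giving Km = 4.886 − 4.03 = 0.856 nM.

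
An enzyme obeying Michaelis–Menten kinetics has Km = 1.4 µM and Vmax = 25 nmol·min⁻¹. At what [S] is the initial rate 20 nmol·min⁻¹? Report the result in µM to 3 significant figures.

5.60 µM

The required fractional saturation is v/Vmax = 20/25 = 0.8000.
Then [S]/(Km+[S]) = 0.8000 ⇒ [S] = 1.4 × 0.8000/(1 − 0.8000) = 5.60 µM.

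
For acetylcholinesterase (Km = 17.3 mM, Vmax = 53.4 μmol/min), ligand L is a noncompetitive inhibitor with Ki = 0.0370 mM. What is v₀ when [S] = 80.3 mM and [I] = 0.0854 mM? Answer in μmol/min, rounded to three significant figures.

α = 1 + [I]/Ki = 1 + 0.0854/0.0370 = 3.308.
For a noncompetitive inhibitor, Vmax is reduced to Vmax/α while Km is unchanged: Km,app = 17.3 mM, Vmax,app = 16.1 μmol/min.
v = Vmax,app·[S]/(Km,app + [S]) = 16.1 × 80.3/(17.3 + 80.3) = 13.3 μmol/min.

13.3 μmol/min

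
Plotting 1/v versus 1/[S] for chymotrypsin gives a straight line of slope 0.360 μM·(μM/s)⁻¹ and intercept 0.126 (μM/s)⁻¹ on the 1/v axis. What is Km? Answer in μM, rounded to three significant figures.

y-intercept = 1/Vmax ⇒ Vmax = 7.94 μM/s; slope = Km/Vmax ⇒ Km = slope × Vmax.
Km = 0.360 × 7.94 = 2.86 μM.

2.86 μM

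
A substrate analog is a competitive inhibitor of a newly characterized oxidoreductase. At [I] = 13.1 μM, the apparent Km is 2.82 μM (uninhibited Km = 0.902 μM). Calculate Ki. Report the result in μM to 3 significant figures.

6.16 μM

Competitive: Km,app = α·Km with α = 1 + [I]/Ki.
α = Km,app/Km = 2.82/0.902 = 3.126.
Ki = [I]/(α − 1) = 13.1/2.126 = 6.16 μM.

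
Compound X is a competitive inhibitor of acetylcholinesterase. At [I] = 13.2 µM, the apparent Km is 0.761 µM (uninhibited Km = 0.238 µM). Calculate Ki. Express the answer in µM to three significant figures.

Competitive: Km,app = α·Km with α = 1 + [I]/Ki.
α = Km,app/Km = 0.761/0.238 = 3.197.
Since α = 1 + [I]/Ki, [I]/Ki = 3.197 − 1 = 2.197 and Ki = 13.2/2.197 = 6.01 µM.

6.01 µM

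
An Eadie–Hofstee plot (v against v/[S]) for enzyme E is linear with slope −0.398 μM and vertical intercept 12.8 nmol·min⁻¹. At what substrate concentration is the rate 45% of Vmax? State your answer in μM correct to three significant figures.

0.326 μM

The Eadie–Hofstee slope gives Km = 0.398 μM (slope = −Km).
v/Vmax = [S]/(Km+[S]) = 0.45 ⇒ [S] = Km·0.45/(1−0.45) = 0.398 × 0.8182 = 0.326 μM.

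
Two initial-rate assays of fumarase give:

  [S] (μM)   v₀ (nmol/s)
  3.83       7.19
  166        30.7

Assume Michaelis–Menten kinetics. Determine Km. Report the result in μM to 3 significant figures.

13.9 μM

In reciprocal form, 1/v = (Km/Vmax)·(1/[S]) + 1/Vmax. The two points give (1/[S], 1/v) = (0.2611, 0.1391) and (0.006024, 0.03257).
Slope = (0.1391 − 0.03257)/(0.2611 − 0.006024) = 0.4176; intercept = 0.1391 − 0.4176×0.2611 = 0.03006.
Vmax = 1/intercept = 33.3 nmol/s; Km = slope × Vmax = 0.4176 × 33.3 = 13.9 μM.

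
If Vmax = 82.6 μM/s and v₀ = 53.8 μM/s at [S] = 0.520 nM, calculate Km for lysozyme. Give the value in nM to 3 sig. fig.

From v = Vmax[S]/(Km+[S]), Km = [S](Vmax − v)/v.
Km = 0.520 × (82.6 − 53.8) / 53.8 = 14.98/53.8 = 0.278 nM.

0.278 nM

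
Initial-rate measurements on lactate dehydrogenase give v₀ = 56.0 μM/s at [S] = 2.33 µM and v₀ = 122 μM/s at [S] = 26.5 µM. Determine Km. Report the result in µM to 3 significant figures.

3.40 µM

From v = Vmax[S]/(Km+[S]), each point gives Vmax = v(Km+[S])/[S].
Equating: 56.0(Km+2.33)/2.33 = 122(Km+26.5)/26.5.
24.03·Km + 56.0 = 4.604·Km + 122, so (24.03 − 4.604)·Km = 122 − 56.0.
Km = 66.00/19.43 = 3.40 µM; then Vmax = 56.0(3.40+2.33)/2.33 = 138 μM/s.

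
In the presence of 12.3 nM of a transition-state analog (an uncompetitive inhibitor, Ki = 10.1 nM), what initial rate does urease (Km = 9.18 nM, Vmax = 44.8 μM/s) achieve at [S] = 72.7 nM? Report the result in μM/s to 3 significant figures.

19.1 μM/s

With α = 1 + [I]/Ki = 1 + 12.3/10.1 = 2.218, the uncompetitive rate law is v = (Vmax/α)·[S] / (Km/α + [S]).
v = (44.8/2.218)×72.7 / (9.18/2.218 + 72.7) = 1469/76.84 = 19.1 μM/s.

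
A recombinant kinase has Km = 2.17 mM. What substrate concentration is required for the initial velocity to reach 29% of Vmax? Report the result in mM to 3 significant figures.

0.886 mM

v/Vmax = [S]/(Km+[S]) = 0.29, so [S] = Km·0.29/(1 − 0.29) = 2.17 × 0.4085.
[S] = 0.886 mM.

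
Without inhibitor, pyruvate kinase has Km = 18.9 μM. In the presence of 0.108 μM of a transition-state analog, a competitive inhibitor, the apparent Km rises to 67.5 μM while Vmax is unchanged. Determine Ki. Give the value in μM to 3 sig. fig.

Competitive: Km,app = α·Km with α = 1 + [I]/Ki.
α = Km,app/Km = 67.5/18.9 = 3.571.
Since α = 1 + [I]/Ki, [I]/Ki = 3.571 − 1 = 2.571 and Ki = 0.108/2.571 = 0.0420 μM.

0.0420 μM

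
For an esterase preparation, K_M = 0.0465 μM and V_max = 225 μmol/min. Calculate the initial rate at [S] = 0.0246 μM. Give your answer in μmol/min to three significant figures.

[S]/(Km+[S]) = 0.0246/0.07110 = 0.3460, the fractional saturation.
v = 0.3460 × Vmax = 0.3460 × 225 = 77.8 μmol/min.

77.8 μmol/min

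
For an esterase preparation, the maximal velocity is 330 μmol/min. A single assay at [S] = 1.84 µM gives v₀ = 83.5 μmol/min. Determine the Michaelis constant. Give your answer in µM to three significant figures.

v/Vmax = 83.5/330 = 0.2530 = [S]/(Km+[S]).
So Km + [S] = [S]/0.2530 = 7.272 µM, giving Km = 7.272 − 1.84 = 5.43 µM.

5.43 µM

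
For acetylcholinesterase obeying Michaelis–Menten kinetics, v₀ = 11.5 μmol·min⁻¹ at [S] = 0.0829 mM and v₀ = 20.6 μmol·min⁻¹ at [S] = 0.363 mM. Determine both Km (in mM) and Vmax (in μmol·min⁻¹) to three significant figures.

In reciprocal form, 1/v = (Km/Vmax)·(1/[S]) + 1/Vmax. The two points give (1/[S], 1/v) = (12.06, 0.08696) and (2.755, 0.04854).
Slope = (0.08696 − 0.04854)/(12.06 − 2.755) = 0.004127; intercept = 0.08696 − 0.004127×12.06 = 0.03717.
Vmax = 1/intercept = 26.9 μmol·min⁻¹; Km = slope × Vmax = 0.004127 × 26.9 = 0.111 mM.

Km = 0.111 mM; Vmax = 26.9 μmol·min⁻¹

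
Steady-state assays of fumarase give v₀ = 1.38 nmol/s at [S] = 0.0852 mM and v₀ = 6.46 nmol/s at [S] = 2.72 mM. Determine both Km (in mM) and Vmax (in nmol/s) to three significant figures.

Km = 0.368 mM; Vmax = 7.33 nmol/s

In reciprocal form, 1/v = (Km/Vmax)·(1/[S]) + 1/Vmax. The two points give (1/[S], 1/v) = (11.74, 0.7246) and (0.3676, 0.1548).
Slope = (0.7246 − 0.1548)/(11.74 − 0.3676) = 0.05012; intercept = 0.7246 − 0.05012×11.74 = 0.1364.
Vmax = 1/intercept = 7.33 nmol/s; Km = slope × Vmax = 0.05012 × 7.33 = 0.368 mM.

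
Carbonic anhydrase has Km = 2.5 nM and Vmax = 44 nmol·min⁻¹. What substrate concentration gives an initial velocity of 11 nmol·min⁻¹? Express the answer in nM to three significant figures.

The required fractional saturation is v/Vmax = 11/44 = 0.2500.
Then [S]/(Km+[S]) = 0.2500 ⇒ [S] = 2.5 × 0.2500/(1 − 0.2500) = 0.833 nM.

0.833 nM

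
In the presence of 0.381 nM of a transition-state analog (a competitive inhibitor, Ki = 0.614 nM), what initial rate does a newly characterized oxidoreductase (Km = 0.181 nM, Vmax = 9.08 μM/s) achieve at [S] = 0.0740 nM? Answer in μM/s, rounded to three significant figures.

1.83 μM/s

α = 1 + [I]/Ki = 1 + 0.381/0.614 = 1.621.
For a competitive inhibitor, Vmax is unchanged and the apparent Km becomes α·Km: Km,app = 0.293 nM, Vmax,app = 9.08 μM/s.
v = Vmax,app·[S]/(Km,app + [S]) = 9.08 × 0.0740/(0.293 + 0.0740) = 1.83 μM/s.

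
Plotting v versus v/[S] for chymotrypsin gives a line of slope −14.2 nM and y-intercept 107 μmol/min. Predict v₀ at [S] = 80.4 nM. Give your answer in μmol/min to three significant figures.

In the Eadie–Hofstee form v = Vmax − Km·(v/[S]), the slope is −Km and the intercept is Vmax, so Km = 14.2 nM and Vmax = 107 μmol/min.
v = 107 × 80.4/(14.2 + 80.4) = 90.9 μmol/min.

90.9 μmol/min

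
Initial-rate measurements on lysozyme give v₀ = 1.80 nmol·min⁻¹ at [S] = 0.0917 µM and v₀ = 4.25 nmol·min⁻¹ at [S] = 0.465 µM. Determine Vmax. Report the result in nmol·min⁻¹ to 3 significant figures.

In reciprocal form, 1/v = (Km/Vmax)·(1/[S]) + 1/Vmax. The two points give (1/[S], 1/v) = (10.91, 0.5556) and (2.151, 0.2353).
Slope = (0.5556 − 0.2353)/(10.91 − 2.151) = 0.03658; intercept = 0.5556 − 0.03658×10.91 = 0.1566.
Vmax = 1/intercept = 6.38 nmol·min⁻¹; Km = slope × Vmax = 0.03658 × 6.38 = 0.234 µM.

6.38 nmol·min⁻¹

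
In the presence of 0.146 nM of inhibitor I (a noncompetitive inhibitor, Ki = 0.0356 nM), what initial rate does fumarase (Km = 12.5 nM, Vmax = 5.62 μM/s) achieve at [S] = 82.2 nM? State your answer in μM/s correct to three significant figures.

0.956 μM/s

α = 1 + [I]/Ki = 1 + 0.146/0.0356 = 5.101.
For a noncompetitive inhibitor, Vmax is reduced to Vmax/α while Km is unchanged: Km,app = 12.5 nM, Vmax,app = 1.10 μM/s.
v = Vmax,app·[S]/(Km,app + [S]) = 1.10 × 82.2/(12.5 + 82.2) = 0.956 μM/s.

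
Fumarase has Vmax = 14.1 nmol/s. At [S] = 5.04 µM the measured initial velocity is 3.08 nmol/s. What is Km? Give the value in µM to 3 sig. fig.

From v = Vmax[S]/(Km+[S]), Km = [S](Vmax − v)/v.
Km = 5.04 × (14.1 − 3.08) / 3.08 = 55.54/3.08 = 18.0 µM.

18.0 µM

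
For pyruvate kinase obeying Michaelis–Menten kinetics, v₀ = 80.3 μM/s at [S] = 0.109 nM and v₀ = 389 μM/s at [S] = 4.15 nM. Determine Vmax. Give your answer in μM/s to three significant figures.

In reciprocal form, 1/v = (Km/Vmax)·(1/[S]) + 1/Vmax. The two points give (1/[S], 1/v) = (9.174, 0.01245) and (0.2410, 0.002571).
Slope = (0.01245 − 0.002571)/(9.174 − 0.2410) = 0.001106; intercept = 0.01245 − 0.001106×9.174 = 0.002304.
Vmax = 1/intercept = 434 μM/s; Km = slope × Vmax = 0.001106 × 434 = 0.480 nM.

434 μM/s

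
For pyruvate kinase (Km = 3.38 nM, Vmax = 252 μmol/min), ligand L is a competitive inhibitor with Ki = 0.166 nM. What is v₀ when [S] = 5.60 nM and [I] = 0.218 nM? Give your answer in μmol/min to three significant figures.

With α = 1 + [I]/Ki = 1 + 0.218/0.166 = 2.313, the competitive rate law is v = Vmax[S] / (αKm + [S]).
v = 252×5.60 / (2.313×3.38 + 5.60) = 1411/13.42 = 105 μmol/min.

105 μmol/min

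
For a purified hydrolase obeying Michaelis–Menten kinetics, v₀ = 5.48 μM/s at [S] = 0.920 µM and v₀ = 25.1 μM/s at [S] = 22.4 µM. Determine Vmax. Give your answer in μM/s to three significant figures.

From v = Vmax[S]/(Km+[S]), each point gives Vmax = v(Km+[S])/[S].
Equating: 5.48(Km+0.920)/0.920 = 25.1(Km+22.4)/22.4.
5.957·Km + 5.48 = 1.121·Km + 25.1, so (5.957 − 1.121)·Km = 25.1 − 5.48.
Km = 19.62/4.836 = 4.06 µM; then Vmax = 5.48(4.06+0.920)/0.920 = 29.6 μM/s.

29.6 μM/s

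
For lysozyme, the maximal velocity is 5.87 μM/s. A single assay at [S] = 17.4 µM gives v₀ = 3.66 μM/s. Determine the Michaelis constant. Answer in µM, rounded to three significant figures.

10.5 µM

v/Vmax = 3.66/5.87 = 0.6235 = [S]/(Km+[S]).
So Km + [S] = [S]/0.6235 = 27.91 µM, giving Km = 27.91 − 17.4 = 10.5 µM.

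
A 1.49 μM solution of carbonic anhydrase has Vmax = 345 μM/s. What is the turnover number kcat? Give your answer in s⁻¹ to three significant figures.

232 s⁻¹

kcat = Vmax/[E]total = 345 μM/s / 1.49 μM = 232 s⁻¹.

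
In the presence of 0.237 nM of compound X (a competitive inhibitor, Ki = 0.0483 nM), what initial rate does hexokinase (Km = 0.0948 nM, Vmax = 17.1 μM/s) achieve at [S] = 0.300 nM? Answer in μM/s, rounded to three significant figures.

With α = 1 + [I]/Ki = 1 + 0.237/0.0483 = 5.907, the competitive rate law is v = Vmax[S] / (αKm + [S]).
v = 17.1×0.300 / (5.907×0.0948 + 0.300) = 5.130/0.8600 = 5.97 μM/s.

5.97 μM/s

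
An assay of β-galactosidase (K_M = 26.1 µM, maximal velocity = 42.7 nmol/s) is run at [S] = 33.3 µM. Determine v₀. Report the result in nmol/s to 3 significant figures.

[S]/(Km+[S]) = 33.3/59.40 = 0.5606, the fractional saturation.
v = 0.5606 × Vmax = 0.5606 × 42.7 = 23.9 nmol/s.

23.9 nmol/s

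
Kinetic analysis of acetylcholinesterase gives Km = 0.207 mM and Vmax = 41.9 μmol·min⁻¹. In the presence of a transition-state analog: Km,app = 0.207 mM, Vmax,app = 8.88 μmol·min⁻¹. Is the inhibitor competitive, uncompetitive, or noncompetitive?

Vmax decreases (41.9 → 8.88 μmol·min⁻¹) while Km is unchanged — pure noncompetitive inhibition.

noncompetitive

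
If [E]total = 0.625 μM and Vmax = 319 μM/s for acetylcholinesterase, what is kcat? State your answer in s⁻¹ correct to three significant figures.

kcat = Vmax/[E]total = 319 μM/s / 0.625 μM = 510 s⁻¹.

510 s⁻¹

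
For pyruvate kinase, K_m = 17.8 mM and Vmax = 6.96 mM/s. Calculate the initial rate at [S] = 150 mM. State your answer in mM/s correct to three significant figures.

[S]/(Km+[S]) = 150/167.8 = 0.8939, the fractional saturation.
v = 0.8939 × Vmax = 0.8939 × 6.96 = 6.22 mM/s.

6.22 mM/s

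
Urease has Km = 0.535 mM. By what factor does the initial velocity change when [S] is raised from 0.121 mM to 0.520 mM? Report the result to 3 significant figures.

2.67

The fractional saturations are [S]/(Km+[S]) = 0.121/0.6560 = 0.1845 and 0.520/1.055 = 0.4929.
v₂/v₁ is just their ratio: 0.4929/0.1845 = 2.67.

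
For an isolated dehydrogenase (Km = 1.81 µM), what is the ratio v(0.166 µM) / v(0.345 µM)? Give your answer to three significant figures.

0.525

Since Vmax cancels, v₂/v₁ = [S]₂(Km+[S]₁) / [S]₁(Km+[S]₂).
= 0.166×(1.81+0.345) / (0.345×(1.81+0.166)) = 0.3577/0.6817 = 0.525.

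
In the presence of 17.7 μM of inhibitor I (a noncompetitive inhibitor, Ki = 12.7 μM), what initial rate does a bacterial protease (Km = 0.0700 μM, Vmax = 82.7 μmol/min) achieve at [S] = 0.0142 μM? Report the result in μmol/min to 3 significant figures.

With α = 1 + [I]/Ki = 1 + 17.7/12.7 = 2.394, the noncompetitive rate law is v = (Vmax/α)·[S] / (Km + [S]).
v = (82.7/2.394)×0.0142 / (0.0700 + 0.0142) = 0.4906/0.08420 = 5.83 μmol/min.

5.83 μmol/min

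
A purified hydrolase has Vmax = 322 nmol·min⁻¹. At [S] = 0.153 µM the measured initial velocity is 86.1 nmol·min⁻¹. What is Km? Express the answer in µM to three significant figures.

0.419 µM

v/Vmax = 86.1/322 = 0.2674 = [S]/(Km+[S]).
So Km + [S] = [S]/0.2674 = 0.5722 µM, giving Km = 0.5722 − 0.153 = 0.419 µM.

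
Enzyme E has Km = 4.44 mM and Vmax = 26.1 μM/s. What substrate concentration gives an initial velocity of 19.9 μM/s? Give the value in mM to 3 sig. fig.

14.3 mM

The required fractional saturation is v/Vmax = 19.9/26.1 = 0.7625.
Then [S]/(Km+[S]) = 0.7625 ⇒ [S] = 4.44 × 0.7625/(1 − 0.7625) = 14.3 mM.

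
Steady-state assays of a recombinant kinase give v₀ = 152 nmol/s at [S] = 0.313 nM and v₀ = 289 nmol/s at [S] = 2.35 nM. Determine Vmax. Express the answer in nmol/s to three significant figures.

In reciprocal form, 1/v = (Km/Vmax)·(1/[S]) + 1/Vmax. The two points give (1/[S], 1/v) = (3.195, 0.006579) and (0.4255, 0.003460).
Slope = (0.006579 − 0.003460)/(3.195 − 0.4255) = 0.001126; intercept = 0.006579 − 0.001126×3.195 = 0.002981.
Vmax = 1/intercept = 335 nmol/s; Km = slope × Vmax = 0.001126 × 335 = 0.378 nM.

335 nmol/s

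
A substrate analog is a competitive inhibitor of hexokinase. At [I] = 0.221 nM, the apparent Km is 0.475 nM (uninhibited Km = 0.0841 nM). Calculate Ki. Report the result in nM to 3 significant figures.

0.0475 nM

Competitive: Km,app = α·Km with α = 1 + [I]/Ki.
α = Km,app/Km = 0.475/0.0841 = 5.648.
Since α = 1 + [I]/Ki, [I]/Ki = 5.648 − 1 = 4.648 and Ki = 0.221/4.648 = 0.0475 nM.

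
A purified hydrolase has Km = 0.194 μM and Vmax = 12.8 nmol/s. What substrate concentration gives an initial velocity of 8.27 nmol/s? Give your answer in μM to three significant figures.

0.354 μM

Rearranging v = Vmax[S]/(Km+[S]) gives [S] = Km·v/(Vmax − v).
[S] = 0.194 × 8.27 / (12.8 − 8.27) = 1.604/4.530 = 0.354 μM.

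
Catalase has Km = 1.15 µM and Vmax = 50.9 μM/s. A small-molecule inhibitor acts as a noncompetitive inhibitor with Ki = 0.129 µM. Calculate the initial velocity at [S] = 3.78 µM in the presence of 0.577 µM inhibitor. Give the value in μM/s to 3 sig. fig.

α = 1 + [I]/Ki = 1 + 0.577/0.129 = 5.473.
For a noncompetitive inhibitor, Vmax is reduced to Vmax/α while Km is unchanged: Km,app = 1.15 µM, Vmax,app = 9.30 μM/s.
v = Vmax,app·[S]/(Km,app + [S]) = 9.30 × 3.78/(1.15 + 3.78) = 7.13 μM/s.

7.13 μM/s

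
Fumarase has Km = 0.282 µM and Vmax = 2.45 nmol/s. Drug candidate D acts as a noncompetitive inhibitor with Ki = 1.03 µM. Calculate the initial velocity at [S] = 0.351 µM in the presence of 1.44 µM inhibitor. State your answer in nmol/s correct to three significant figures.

With α = 1 + [I]/Ki = 1 + 1.44/1.03 = 2.398, the noncompetitive rate law is v = (Vmax/α)·[S] / (Km + [S]).
v = (2.45/2.398)×0.351 / (0.282 + 0.351) = 0.3586/0.6330 = 0.567 nmol/s.

0.567 nmol/s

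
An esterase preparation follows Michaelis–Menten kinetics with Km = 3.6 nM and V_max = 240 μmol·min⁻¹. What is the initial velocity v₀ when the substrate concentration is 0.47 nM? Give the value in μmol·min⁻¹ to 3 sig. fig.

[S]/(Km+[S]) = 0.47/4.070 = 0.1155, the fractional saturation.
v = 0.1155 × Vmax = 0.1155 × 240 = 27.7 μmol·min⁻¹.

27.7 μmol·min⁻¹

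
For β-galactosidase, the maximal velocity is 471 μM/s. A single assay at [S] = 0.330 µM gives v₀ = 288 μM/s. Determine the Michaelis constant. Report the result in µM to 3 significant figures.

From v = Vmax[S]/(Km+[S]), Km = [S](Vmax − v)/v.
Km = 0.330 × (471 − 288) / 288 = 60.39/288 = 0.210 µM.

0.210 µM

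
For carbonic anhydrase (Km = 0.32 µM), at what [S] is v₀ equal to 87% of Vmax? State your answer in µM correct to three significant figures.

v/Vmax = [S]/(Km+[S]) = 0.87, so [S] = Km·0.87/(1 − 0.87) = 0.32 × 6.692.
[S] = 2.14 µM.

2.14 µM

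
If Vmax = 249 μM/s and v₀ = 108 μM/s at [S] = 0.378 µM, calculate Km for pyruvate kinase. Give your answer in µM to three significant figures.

0.494 µM

From v = Vmax[S]/(Km+[S]), Km = [S](Vmax − v)/v.
Km = 0.378 × (249 − 108) / 108 = 53.30/108 = 0.494 µM.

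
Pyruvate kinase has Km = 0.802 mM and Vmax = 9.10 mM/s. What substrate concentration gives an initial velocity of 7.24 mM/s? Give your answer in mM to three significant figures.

3.12 mM

The required fractional saturation is v/Vmax = 7.24/9.10 = 0.7956.
Then [S]/(Km+[S]) = 0.7956 ⇒ [S] = 0.802 × 0.7956/(1 − 0.7956) = 3.12 mM.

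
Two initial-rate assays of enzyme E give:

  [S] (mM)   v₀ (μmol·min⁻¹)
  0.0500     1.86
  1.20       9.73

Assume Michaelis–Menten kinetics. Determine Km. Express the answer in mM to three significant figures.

In reciprocal form, 1/v = (Km/Vmax)·(1/[S]) + 1/Vmax. The two points give (1/[S], 1/v) = (20.00, 0.5376) and (0.8333, 0.1028).
Slope = (0.5376 − 0.1028)/(20.00 − 0.8333) = 0.02269; intercept = 0.5376 − 0.02269×20.00 = 0.08387.
Vmax = 1/intercept = 11.9 μmol·min⁻¹; Km = slope × Vmax = 0.02269 × 11.9 = 0.271 mM.

0.271 mM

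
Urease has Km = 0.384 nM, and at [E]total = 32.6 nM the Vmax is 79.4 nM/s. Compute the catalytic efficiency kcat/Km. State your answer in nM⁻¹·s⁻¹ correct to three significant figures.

kcat = Vmax/[E]total = 79.4/32.6 = 2.44 s⁻¹.
kcat/Km = 2.44/0.384 = 6.34 nM⁻¹·s⁻¹.

6.34 nM⁻¹·s⁻¹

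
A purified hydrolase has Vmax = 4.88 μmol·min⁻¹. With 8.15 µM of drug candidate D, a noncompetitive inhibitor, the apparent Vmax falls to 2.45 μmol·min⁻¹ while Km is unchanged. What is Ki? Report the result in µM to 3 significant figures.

Noncompetitive: Vmax,app = Vmax/α with α = 1 + [I]/Ki.
α = Vmax/Vmax,app = 4.88/2.45 = 1.992.
Ki = [I]/(α − 1) = 8.15/0.9918 = 8.22 µM.

8.22 µM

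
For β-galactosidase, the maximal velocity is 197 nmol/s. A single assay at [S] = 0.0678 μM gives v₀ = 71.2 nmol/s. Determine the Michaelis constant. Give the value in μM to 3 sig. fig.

From v = Vmax[S]/(Km+[S]), Km = [S](Vmax − v)/v.
Km = 0.0678 × (197 − 71.2) / 71.2 = 8.529/71.2 = 0.120 μM.

0.120 μM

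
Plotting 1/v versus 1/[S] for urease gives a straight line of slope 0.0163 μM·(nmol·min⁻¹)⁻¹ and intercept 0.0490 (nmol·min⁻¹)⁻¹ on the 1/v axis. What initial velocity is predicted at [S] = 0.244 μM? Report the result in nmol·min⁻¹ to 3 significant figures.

The y-intercept is 1/Vmax, so Vmax = 1/0.0490 = 20.4 nmol·min⁻¹.
The slope is Km/Vmax, so Km = 0.0163 × 20.4 = 0.333 μM.
Then v = 20.4 × 0.244/(0.333 + 0.244) = 8.64 nmol·min⁻¹.

8.64 nmol·min⁻¹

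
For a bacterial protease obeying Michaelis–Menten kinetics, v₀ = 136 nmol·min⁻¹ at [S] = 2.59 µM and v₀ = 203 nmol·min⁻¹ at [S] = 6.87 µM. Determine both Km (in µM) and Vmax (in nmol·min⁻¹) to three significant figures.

Km = 2.92 µM; Vmax = 289 nmol·min⁻¹

In reciprocal form, 1/v = (Km/Vmax)·(1/[S]) + 1/Vmax. The two points give (1/[S], 1/v) = (0.3861, 0.007353) and (0.1456, 0.004926).
Slope = (0.007353 − 0.004926)/(0.3861 − 0.1456) = 0.01009; intercept = 0.007353 − 0.01009×0.3861 = 0.003458.
Vmax = 1/intercept = 289 nmol·min⁻¹; Km = slope × Vmax = 0.01009 × 289 = 2.92 µM.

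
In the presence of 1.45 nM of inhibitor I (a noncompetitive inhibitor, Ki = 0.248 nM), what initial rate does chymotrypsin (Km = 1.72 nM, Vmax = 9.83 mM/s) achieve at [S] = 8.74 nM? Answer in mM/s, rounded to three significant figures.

1.20 mM/s

With α = 1 + [I]/Ki = 1 + 1.45/0.248 = 6.847, the noncompetitive rate law is v = (Vmax/α)·[S] / (Km + [S]).
v = (9.83/6.847)×8.74 / (1.72 + 8.74) = 12.55/10.46 = 1.20 mM/s.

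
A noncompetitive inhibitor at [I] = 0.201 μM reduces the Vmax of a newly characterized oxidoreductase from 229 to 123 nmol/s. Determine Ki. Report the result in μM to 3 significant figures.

0.233 μM

Noncompetitive: Vmax,app = Vmax/α with α = 1 + [I]/Ki.
α = Vmax/Vmax,app = 229/123 = 1.862.
Since α = 1 + [I]/Ki, [I]/Ki = 1.862 − 1 = 0.8618 and Ki = 0.201/0.8618 = 0.233 μM.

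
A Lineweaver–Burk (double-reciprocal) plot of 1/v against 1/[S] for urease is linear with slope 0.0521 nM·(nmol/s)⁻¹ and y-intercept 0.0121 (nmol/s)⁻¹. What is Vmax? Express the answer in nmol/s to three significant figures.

82.6 nmol/s

The y-intercept of a Lineweaver–Burk plot equals 1/Vmax, so Vmax = 1/0.0121 = 82.6 nmol/s.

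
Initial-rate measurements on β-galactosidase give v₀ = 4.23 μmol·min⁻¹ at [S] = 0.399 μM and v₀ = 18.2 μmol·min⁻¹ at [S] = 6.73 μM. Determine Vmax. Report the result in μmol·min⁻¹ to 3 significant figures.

From v = Vmax[S]/(Km+[S]), each point gives Vmax = v(Km+[S])/[S].
Equating: 4.23(Km+0.399)/0.399 = 18.2(Km+6.73)/6.73.
10.60·Km + 4.23 = 2.704·Km + 18.2, so (10.60 − 2.704)·Km = 18.2 − 4.23.
Km = 13.97/7.897 = 1.77 μM; then Vmax = 4.23(1.77+0.399)/0.399 = 23.0 μmol·min⁻¹.

23.0 μmol·min⁻¹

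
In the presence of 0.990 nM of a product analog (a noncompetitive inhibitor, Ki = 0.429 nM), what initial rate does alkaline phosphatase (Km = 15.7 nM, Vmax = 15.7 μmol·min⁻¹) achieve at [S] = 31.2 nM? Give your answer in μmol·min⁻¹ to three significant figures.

With α = 1 + [I]/Ki = 1 + 0.990/0.429 = 3.308, the noncompetitive rate law is v = (Vmax/α)·[S] / (Km + [S]).
v = (15.7/3.308)×31.2 / (15.7 + 31.2) = 148.1/46.90 = 3.16 μmol·min⁻¹.

3.16 μmol·min⁻¹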